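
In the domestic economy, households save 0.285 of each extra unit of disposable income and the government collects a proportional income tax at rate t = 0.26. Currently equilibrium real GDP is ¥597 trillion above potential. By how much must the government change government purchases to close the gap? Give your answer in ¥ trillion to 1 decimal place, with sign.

MPC = 1 − MPS = 1 − 0.285 = 0.715.
Spending multiplier = 1/(1 − c(1−t)) = 1/(1 − 0.715×0.74) = 1/0.4709 ≈ 2.124.
Need ΔY = −¥597 trillion, so ΔG = ΔY/k = (−¥597 trillion) × 0.4709 ≈ −¥281.1 trillion.
The government should cut government purchases by ¥281.1 trillion.

−¥281.1 trillion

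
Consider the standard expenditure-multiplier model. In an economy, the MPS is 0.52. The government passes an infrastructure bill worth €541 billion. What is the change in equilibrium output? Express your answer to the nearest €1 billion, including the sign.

+€1,040 billion

MPC = 1 − MPS = 1 − 0.52 = 0.48.
Spending multiplier = 1/(1 − MPC) = 1/(1 − 0.48) = 1/0.52 ≈ 1.923.
ΔY = k × ΔG = (+€541 billion) / 0.52 ≈ +€1,040 billion.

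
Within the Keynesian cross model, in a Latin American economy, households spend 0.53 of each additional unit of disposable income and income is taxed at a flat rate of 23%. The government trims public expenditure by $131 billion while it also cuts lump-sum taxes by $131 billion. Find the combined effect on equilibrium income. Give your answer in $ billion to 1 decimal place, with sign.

−$104.0 billion

Expenditure multiplier = 1/(1 − c(1−t)) = 1/(1 − 0.53×0.77) = 1/0.5919 ≈ 1.689.
ΔG contributes k·ΔG = (−$131 billion) / 0.5919 ≈ −$221.3 billion.
ΔT of −$131 billion changes first-round spending by −c·ΔT = +$69.43 billion, contributing k·(−c·ΔT) = (+$69.43 billion) / 0.5919 ≈ +$117.3 billion.
Net ΔY = k(ΔG − c·ΔT) = (−$61.57 billion) / 0.5919 ≈ −$104 billion.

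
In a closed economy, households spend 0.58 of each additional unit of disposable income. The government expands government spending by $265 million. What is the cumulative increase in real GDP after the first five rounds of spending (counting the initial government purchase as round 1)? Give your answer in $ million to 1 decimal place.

Round 1 adds ΔG = $265 million; each later round is MPC = 0.58 times the previous.
After 5 rounds: 265 + 153.7 + 89.146 + 51.70468 + 29.9887144 = ΔG·(1 − c^5)/(1 − c) = 265 × (1 − 0.0656356768)/0.42 ≈ $589.5 million.

$589.5 million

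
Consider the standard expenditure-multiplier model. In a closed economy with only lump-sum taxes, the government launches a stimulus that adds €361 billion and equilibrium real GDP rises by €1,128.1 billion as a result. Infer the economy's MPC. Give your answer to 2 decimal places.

0.68

Implied spending multiplier k = ΔY/ΔG = 1,128.1/361 ≈ 3.1249.
Since k = 1/(1 − MPC), MPC = 1 − 1/k = 1 − ΔG/ΔY = 1 − 361/1,128.1 ≈ 0.68.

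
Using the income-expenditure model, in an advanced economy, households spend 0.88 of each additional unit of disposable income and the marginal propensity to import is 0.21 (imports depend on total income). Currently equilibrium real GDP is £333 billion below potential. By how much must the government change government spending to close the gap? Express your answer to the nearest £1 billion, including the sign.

+£110 billion

Spending multiplier = 1/(1 − c + m) = 1/(1 − 0.88 + 0.21) = 1/0.33 ≈ 3.03.
Need ΔY = +£333 billion, so ΔG = ΔY/k = (+£333 billion) × 0.33 ≈ +£110 billion.
The government should increase government spending by £110 billion.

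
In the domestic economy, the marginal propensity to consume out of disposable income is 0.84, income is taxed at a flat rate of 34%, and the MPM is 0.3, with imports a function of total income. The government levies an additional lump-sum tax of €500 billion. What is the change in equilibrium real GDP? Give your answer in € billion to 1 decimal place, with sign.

−€563.3 billion

A lump-sum tax change of +€500 billion shifts disposable income by −€500 billion; first-round consumption changes by −c × ΔT = −0.84 × (+€500 billion) = −€420 billion.
Expenditure multiplier = 1/(1 − c(1−t) + m) = 1/(1 − 0.84×0.66 + 0.3) = 1/0.7456 ≈ 1.341.
The tax multiplier is −c × k ≈ −1.127, so ΔY = k × (−c·ΔT) = (−€420 billion) / 0.7456 ≈ −€563.3 billion.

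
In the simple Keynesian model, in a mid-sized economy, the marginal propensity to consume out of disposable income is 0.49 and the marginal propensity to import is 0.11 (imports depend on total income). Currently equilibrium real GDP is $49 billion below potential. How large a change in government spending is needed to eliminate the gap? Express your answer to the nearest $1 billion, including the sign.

Spending multiplier = 1/(1 − c + m) = 1/(1 − 0.49 + 0.11) = 1/0.62 ≈ 1.613.
Need ΔY = +$49 billion, so ΔG = ΔY/k = (+$49 billion) × 0.62 ≈ +$30 billion.
The government should increase government spending by $30 billion.

+$30 billion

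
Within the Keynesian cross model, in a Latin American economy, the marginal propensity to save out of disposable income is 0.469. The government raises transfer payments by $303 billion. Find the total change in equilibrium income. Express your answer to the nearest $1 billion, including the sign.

+$343 billion

MPC = 1 − MPS = 1 − 0.469 = 0.531.
The transfer change shifts disposable income by +$303 billion, so first-round consumption changes by c·ΔTR = 0.531 × (+$303 billion) = +$160.893 billion.
Expenditure multiplier = 1/(1 − MPC) = 1/(1 − 0.531) = 1/0.469 ≈ 2.132.
The transfer multiplier is c × k ≈ 1.132, so ΔY = k × (c·ΔTR) = (+$160.893 billion) / 0.469 ≈ +$343 billion.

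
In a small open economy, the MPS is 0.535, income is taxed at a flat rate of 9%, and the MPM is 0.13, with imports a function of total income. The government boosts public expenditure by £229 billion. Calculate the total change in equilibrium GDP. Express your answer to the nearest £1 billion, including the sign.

MPC = 1 − MPS = 1 − 0.535 = 0.465.
Spending multiplier = 1/(1 − c(1−t) + m) = 1/(1 − 0.465×0.91 + 0.13) = 1/0.70685 ≈ 1.415.
ΔY = k × ΔG = (+£229 billion) / 0.70685 ≈ +£324 billion.

+£324 billion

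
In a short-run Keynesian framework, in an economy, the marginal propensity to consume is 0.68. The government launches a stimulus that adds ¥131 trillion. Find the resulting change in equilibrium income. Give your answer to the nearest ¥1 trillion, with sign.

Expenditure multiplier = 1/(1 − MPC) = 1/(1 − 0.68) = 1/0.32 = 3.125.
ΔY = k × ΔG = (+¥131 trillion) / 0.32 ≈ +¥409 trillion.

+¥409 trillion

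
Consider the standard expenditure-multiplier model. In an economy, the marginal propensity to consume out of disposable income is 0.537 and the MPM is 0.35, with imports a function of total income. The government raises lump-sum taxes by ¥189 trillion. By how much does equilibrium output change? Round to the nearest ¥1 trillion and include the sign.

−¥125 trillion

A lump-sum tax change of +¥189 trillion shifts disposable income by −¥189 trillion; first-round consumption changes by −c × ΔT = −0.537 × (+¥189 trillion) = −¥101.493 trillion.
Expenditure multiplier = 1/(1 − c + m) = 1/(1 − 0.537 + 0.35) = 1/0.813 ≈ 1.23.
The tax multiplier is −c × k ≈ −0.661, so ΔY = k × (−c·ΔT) = (−¥101.493 trillion) / 0.813 ≈ −¥125 trillion.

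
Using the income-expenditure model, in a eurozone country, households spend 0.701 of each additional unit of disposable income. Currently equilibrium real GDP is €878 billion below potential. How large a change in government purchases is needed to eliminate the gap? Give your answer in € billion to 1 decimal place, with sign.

+€262.5 billion

Spending multiplier = 1/(1 − MPC) = 1/(1 − 0.701) = 1/0.299 ≈ 3.344.
Need ΔY = +€878 billion, so ΔG = ΔY/k = (+€878 billion) × 0.299 ≈ +€262.5 billion.
The government should increase government purchases by €262.5 billion.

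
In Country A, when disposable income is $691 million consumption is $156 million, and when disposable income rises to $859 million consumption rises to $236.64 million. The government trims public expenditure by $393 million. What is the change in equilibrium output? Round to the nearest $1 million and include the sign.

−$756 million

MPC = ΔC/ΔYd = (236.64 − 156)/(859 − 691) = 80.64/168 = 0.48.
Spending multiplier = 1/(1 − MPC) = 1/(1 − 0.48) = 1/0.52 ≈ 1.923.
ΔY = k × ΔG = (−$393 million) / 0.52 ≈ −$756 million.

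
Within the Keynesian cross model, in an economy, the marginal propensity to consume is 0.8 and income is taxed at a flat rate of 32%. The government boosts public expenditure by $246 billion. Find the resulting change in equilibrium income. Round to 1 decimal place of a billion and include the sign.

Expenditure multiplier = 1/(1 − c(1−t)) = 1/(1 − 0.8×0.68) = 1/0.456 ≈ 2.193.
ΔY = k × ΔG = (+$246 billion) / 0.456 ≈ +$539.5 billion.

+$539.5 billion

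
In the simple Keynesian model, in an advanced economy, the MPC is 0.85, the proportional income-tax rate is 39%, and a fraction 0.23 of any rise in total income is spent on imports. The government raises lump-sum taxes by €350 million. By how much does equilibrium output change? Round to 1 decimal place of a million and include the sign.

A lump-sum tax change of +€350 million shifts disposable income by −€350 million; first-round consumption changes by −c × ΔT = −0.85 × (+€350 million) = −€297.5 million.
Expenditure multiplier = 1/(1 − c(1−t) + m) = 1/(1 − 0.85×0.61 + 0.23) = 1/0.7115 ≈ 1.405.
The tax multiplier is −c × k ≈ −1.195, so ΔY = k × (−c·ΔT) = (−€297.5 million) / 0.7115 ≈ −€418.1 million.

−€418.1 million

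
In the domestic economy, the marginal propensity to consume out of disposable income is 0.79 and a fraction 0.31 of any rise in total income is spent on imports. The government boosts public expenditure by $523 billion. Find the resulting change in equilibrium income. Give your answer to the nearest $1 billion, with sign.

+$1,006 billion

Expenditure multiplier = 1/(1 − c + m) = 1/(1 − 0.79 + 0.31) = 1/0.52 ≈ 1.923.
ΔY = k × ΔG = (+$523 billion) / 0.52 ≈ +$1,006 billion.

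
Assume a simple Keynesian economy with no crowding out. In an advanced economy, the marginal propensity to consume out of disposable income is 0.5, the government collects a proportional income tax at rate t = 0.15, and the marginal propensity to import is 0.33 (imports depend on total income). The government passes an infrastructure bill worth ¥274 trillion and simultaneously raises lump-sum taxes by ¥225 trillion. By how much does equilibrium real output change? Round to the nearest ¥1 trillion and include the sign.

+¥178 trillion

Expenditure multiplier = 1/(1 − c(1−t) + m) = 1/(1 − 0.5×0.85 + 0.33) = 1/0.905 ≈ 1.105.
ΔG contributes k·ΔG = (+¥274 trillion) / 0.905 ≈ +¥302.8 trillion.
ΔT of +¥225 trillion changes first-round spending by −c·ΔT = −¥112.5 trillion, contributing k·(−c·ΔT) = (−¥112.5 trillion) / 0.905 ≈ −¥124.3 trillion.
Net ΔY = k(ΔG − c·ΔT) = (+¥161.5 trillion) / 0.905 ≈ +¥178 trillion.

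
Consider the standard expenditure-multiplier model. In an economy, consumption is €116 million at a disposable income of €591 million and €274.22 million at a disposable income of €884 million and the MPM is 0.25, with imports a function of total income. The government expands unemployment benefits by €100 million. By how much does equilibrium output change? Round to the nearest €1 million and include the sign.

+€76 million

MPC = ΔC/ΔYd = (274.22 − 116)/(884 − 591) = 158.22/293 = 0.54.
The transfer change shifts disposable income by +€100 million, so first-round consumption changes by c·ΔTR = 0.54 × (+€100 million) = +€54 million.
Expenditure multiplier = 1/(1 − c + m) = 1/(1 − 0.54 + 0.25) = 1/0.71 ≈ 1.408.
The transfer multiplier is c × k ≈ 0.761, so ΔY = k × (c·ΔTR) = (+€54 million) / 0.71 ≈ +€76 million.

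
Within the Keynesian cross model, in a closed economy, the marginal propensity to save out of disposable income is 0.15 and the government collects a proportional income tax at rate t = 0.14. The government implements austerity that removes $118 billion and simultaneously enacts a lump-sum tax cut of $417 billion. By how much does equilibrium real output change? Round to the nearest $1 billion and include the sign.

MPC = 1 − MPS = 1 − 0.15 = 0.85.
Expenditure multiplier = 1/(1 − c(1−t)) = 1/(1 − 0.85×0.86) = 1/0.269 ≈ 3.717.
ΔG contributes k·ΔG = (−$118 billion) / 0.269 ≈ −$438.7 billion.
ΔT of −$417 billion changes first-round spending by −c·ΔT = +$354.45 billion, contributing k·(−c·ΔT) = (+$354.45 billion) / 0.269 ≈ +$1,317.7 billion.
Net ΔY = k(ΔG − c·ΔT) = (+$236.45 billion) / 0.269 ≈ +$879 billion.

+$879 billion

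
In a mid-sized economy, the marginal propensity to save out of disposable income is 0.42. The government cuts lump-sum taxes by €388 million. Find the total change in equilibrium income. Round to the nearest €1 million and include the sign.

MPC = 1 − MPS = 1 − 0.42 = 0.58.
A lump-sum tax change of −€388 million shifts disposable income by +€388 million; first-round consumption changes by −c × ΔT = −0.58 × (−€388 million) = +€225.04 million.
Expenditure multiplier = 1/(1 − MPC) = 1/(1 − 0.58) = 1/0.42 ≈ 2.381.
The tax multiplier is −c × k ≈ −1.381, so ΔY = k × (−c·ΔT) = (+€225.04 million) / 0.42 ≈ +€536 million.

+€536 million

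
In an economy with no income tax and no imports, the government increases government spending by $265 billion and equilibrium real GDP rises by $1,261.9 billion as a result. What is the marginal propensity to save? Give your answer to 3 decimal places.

Implied spending multiplier k = ΔY/ΔG = 1,261.9/265 ≈ 4.7619.
Since k = 1/(1 − MPC), MPC = 1 − 1/k = 1 − ΔG/ΔY = 1 − 265/1,261.9 ≈ 0.790.
MPS = 1 − MPC = 0.210.

0.210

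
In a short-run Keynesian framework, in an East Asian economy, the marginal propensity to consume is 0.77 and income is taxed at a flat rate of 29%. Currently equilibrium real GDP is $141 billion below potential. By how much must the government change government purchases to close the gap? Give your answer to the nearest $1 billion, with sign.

Spending multiplier = 1/(1 − c(1−t)) = 1/(1 − 0.77×0.71) = 1/0.4533 ≈ 2.206.
Need ΔY = +$141 billion, so ΔG = ΔY/k = (+$141 billion) × 0.4533 ≈ +$64 billion.
The government should increase government purchases by $64 billion.

+$64 billion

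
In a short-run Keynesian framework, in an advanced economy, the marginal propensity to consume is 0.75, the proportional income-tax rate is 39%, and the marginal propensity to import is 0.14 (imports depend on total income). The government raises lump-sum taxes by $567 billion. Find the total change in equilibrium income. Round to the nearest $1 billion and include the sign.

−$623 billion

A lump-sum tax change of +$567 billion shifts disposable income by −$567 billion; first-round consumption changes by −c × ΔT = −0.75 × (+$567 billion) = −$425.25 billion.
Expenditure multiplier = 1/(1 − c(1−t) + m) = 1/(1 − 0.75×0.61 + 0.14) = 1/0.6825 ≈ 1.465.
The tax multiplier is −c × k ≈ −1.099, so ΔY = k × (−c·ΔT) = (−$425.25 billion) / 0.6825 ≈ −$623 billion.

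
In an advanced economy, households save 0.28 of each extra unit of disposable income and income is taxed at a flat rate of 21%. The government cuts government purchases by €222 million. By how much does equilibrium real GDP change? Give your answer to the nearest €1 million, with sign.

MPC = 1 − MPS = 1 − 0.28 = 0.72.
Government-spending multiplier = 1/(1 − c(1−t)) = 1/(1 − 0.72×0.79) = 1/0.4312 ≈ 2.319.
ΔY = k × ΔG = (−€222 million) / 0.4312 ≈ −€515 million.

−€515 million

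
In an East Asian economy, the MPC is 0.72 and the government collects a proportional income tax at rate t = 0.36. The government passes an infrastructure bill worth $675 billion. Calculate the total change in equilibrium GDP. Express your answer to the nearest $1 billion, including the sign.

Spending multiplier = 1/(1 − c(1−t)) = 1/(1 − 0.72×0.64) = 1/0.5392 ≈ 1.855.
ΔY = k × ΔG = (+$675 billion) / 0.5392 ≈ +$1,252 billion.

+$1,252 billion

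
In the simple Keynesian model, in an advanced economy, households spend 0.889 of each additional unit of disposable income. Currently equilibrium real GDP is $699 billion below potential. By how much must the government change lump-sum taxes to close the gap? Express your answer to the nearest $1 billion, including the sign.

Spending multiplier = 1/(1 − MPC) = 1/(1 − 0.889) = 1/0.111 ≈ 9.009.
Tax multiplier = −c·k = −0.889/0.111 ≈ −8.009. Need ΔY = +$699 billion, so ΔT = ΔY/(−c·k) = −(+$699 billion) × 0.111 / 0.889 ≈ −$87 billion.
The government should cut lump-sum taxes by $87 billion.

−$87 billion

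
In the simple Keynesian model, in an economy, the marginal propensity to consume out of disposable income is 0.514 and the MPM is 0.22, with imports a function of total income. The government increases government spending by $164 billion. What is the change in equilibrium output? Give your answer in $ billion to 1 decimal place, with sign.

+$232.3 billion

Government-spending multiplier = 1/(1 − c + m) = 1/(1 − 0.514 + 0.22) = 1/0.706 ≈ 1.416.
ΔY = k × ΔG = (+$164 billion) / 0.706 ≈ +$232.3 billion.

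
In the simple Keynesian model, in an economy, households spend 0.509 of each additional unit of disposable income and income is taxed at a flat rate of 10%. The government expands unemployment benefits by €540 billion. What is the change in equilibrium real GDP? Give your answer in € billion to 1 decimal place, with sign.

The transfer change shifts disposable income by +€540 billion, so first-round consumption changes by c·ΔTR = 0.509 × (+€540 billion) = +€274.86 billion.
Expenditure multiplier = 1/(1 − c(1−t)) = 1/(1 − 0.509×0.9) = 1/0.5419 ≈ 1.845.
The transfer multiplier is c × k ≈ 0.939, so ΔY = k × (c·ΔTR) = (+€274.86 billion) / 0.5419 ≈ +€507.2 billion.

+€507.2 billion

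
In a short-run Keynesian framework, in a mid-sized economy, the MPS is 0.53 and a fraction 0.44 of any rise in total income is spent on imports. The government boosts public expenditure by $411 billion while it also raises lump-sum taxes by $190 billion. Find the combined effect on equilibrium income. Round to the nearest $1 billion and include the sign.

+$332 billion

MPC = 1 − MPS = 1 − 0.53 = 0.47.
Expenditure multiplier = 1/(1 − c + m) = 1/(1 − 0.47 + 0.44) = 1/0.97 ≈ 1.031.
ΔG contributes k·ΔG = (+$411 billion) / 0.97 ≈ +$423.7 billion.
ΔT of +$190 billion changes first-round spending by −c·ΔT = −$89.3 billion, contributing k·(−c·ΔT) = (−$89.3 billion) / 0.97 ≈ −$92.1 billion.
Net ΔY = k(ΔG − c·ΔT) = (+$321.7 billion) / 0.97 ≈ +$332 billion.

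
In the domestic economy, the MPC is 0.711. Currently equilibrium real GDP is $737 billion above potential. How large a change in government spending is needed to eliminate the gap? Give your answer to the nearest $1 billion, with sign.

Spending multiplier = 1/(1 − MPC) = 1/(1 − 0.711) = 1/0.289 ≈ 3.46.
Need ΔY = −$737 billion, so ΔG = ΔY/k = (−$737 billion) × 0.289 ≈ −$213 billion.
The government should cut government spending by $213 billion.

−$213 billion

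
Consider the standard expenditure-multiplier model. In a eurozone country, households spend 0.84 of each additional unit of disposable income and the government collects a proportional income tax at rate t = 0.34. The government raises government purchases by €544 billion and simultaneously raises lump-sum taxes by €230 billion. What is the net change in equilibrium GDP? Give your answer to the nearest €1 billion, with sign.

+€787 billion

Expenditure multiplier = 1/(1 − c(1−t)) = 1/(1 − 0.84×0.66) = 1/0.4456 ≈ 2.244.
ΔG contributes k·ΔG = (+€544 billion) / 0.4456 ≈ +€1,220.8 billion.
ΔT of +€230 billion changes first-round spending by −c·ΔT = −€193.2 billion, contributing k·(−c·ΔT) = (−€193.2 billion) / 0.4456 ≈ −€433.6 billion.
Net ΔY = k(ΔG − c·ΔT) = (+€350.8 billion) / 0.4456 ≈ +€787 billion.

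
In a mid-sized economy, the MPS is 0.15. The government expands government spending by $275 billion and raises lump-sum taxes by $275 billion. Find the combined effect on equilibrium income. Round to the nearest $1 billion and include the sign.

MPC = 1 − MPS = 1 − 0.15 = 0.85.
Expenditure multiplier = 1/(1 − MPC) = 1/(1 − 0.85) = 1/0.15 ≈ 6.667.
ΔG contributes k·ΔG = (+$275 billion) / 0.15 ≈ +$1,833.3 billion.
ΔT of +$275 billion changes first-round spending by −c·ΔT = −$233.75 billion, contributing k·(−c·ΔT) = (−$233.75 billion) / 0.15 ≈ −$1,558.3 billion.
With ΔG = ΔT and no other leakages, the balanced-budget multiplier is 1, so ΔY = ΔG = +$275 billion.

+$275 billion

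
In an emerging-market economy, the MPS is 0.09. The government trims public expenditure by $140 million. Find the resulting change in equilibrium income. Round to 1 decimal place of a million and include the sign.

MPC = 1 − MPS = 1 − 0.09 = 0.91.
Government-spending multiplier = 1/(1 − MPC) = 1/(1 − 0.91) = 1/0.09 ≈ 11.111.
ΔY = k × ΔG = (−$140 million) / 0.09 ≈ −$1,555.6 million.

−$1,555.6 million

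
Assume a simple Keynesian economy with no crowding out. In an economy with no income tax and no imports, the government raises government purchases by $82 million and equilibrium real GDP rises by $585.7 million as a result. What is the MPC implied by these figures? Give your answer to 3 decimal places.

Implied spending multiplier k = ΔY/ΔG = 585.7/82 ≈ 7.1427.
Since k = 1/(1 − MPC), MPC = 1 − 1/k = 1 − ΔG/ΔY = 1 − 82/585.7 ≈ 0.860.

0.860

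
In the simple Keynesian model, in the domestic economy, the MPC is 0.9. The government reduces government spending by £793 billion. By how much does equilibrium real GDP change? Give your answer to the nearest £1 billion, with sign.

Government-spending multiplier = 1/(1 − MPC) = 1/(1 − 0.9) = 1/0.1 = 10.
ΔY = k × ΔG = (−£793 billion) / 0.1 = −£7,930 billion.

−£7,930 billion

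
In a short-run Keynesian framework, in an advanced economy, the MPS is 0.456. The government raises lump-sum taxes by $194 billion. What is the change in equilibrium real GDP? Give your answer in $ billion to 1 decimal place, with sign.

MPC = 1 − MPS = 1 − 0.456 = 0.544.
A lump-sum tax change of +$194 billion shifts disposable income by −$194 billion; first-round consumption changes by −c × ΔT = −0.544 × (+$194 billion) = −$105.536 billion.
Expenditure multiplier = 1/(1 − MPC) = 1/(1 − 0.544) = 1/0.456 ≈ 2.193.
The tax multiplier is −c × k ≈ −1.193, so ΔY = k × (−c·ΔT) = (−$105.536 billion) / 0.456 ≈ −$231.4 billion.

−$231.4 billion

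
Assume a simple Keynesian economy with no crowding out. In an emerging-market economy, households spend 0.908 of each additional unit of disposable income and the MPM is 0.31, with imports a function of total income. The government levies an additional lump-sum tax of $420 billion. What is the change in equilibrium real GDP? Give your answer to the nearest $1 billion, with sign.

A lump-sum tax change of +$420 billion shifts disposable income by −$420 billion; first-round consumption changes by −c × ΔT = −0.908 × (+$420 billion) = −$381.36 billion.
Expenditure multiplier = 1/(1 − c + m) = 1/(1 − 0.908 + 0.31) = 1/0.402 ≈ 2.488.
The tax multiplier is −c × k ≈ −2.259, so ΔY = k × (−c·ΔT) = (−$381.36 billion) / 0.402 ≈ −$949 billion.

−$949 billion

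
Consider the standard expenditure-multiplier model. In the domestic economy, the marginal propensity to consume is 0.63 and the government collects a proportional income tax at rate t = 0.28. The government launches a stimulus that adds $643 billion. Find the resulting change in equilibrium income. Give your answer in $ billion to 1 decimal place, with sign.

+$1,176.8 billion

Spending multiplier = 1/(1 − c(1−t)) = 1/(1 − 0.63×0.72) = 1/0.5464 ≈ 1.83.
ΔY = k × ΔG = (+$643 billion) / 0.5464 ≈ +$1,176.8 billion.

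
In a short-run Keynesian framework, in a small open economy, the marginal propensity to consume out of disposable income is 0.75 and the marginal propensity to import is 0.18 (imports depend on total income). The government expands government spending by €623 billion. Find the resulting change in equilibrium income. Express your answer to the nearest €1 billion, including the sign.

+€1,449 billion

Government-spending multiplier = 1/(1 − c + m) = 1/(1 − 0.75 + 0.18) = 1/0.43 ≈ 2.326.
ΔY = k × ΔG = (+€623 billion) / 0.43 ≈ +€1,449 billion.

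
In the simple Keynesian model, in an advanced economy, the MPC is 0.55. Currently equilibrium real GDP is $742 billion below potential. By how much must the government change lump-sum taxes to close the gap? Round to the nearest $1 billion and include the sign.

Spending multiplier = 1/(1 − MPC) = 1/(1 − 0.55) = 1/0.45 ≈ 2.222.
Tax multiplier = −c·k = −0.55/0.45 ≈ −1.222. Need ΔY = +$742 billion, so ΔT = ΔY/(−c·k) = −(+$742 billion) × 0.45 / 0.55 ≈ −$607 billion.
The government should cut lump-sum taxes by $607 billion.

−$607 billion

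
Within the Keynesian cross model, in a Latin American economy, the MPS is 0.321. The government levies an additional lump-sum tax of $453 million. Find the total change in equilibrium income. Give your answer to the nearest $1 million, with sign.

−$958 million

MPC = 1 − MPS = 1 − 0.321 = 0.679.
A lump-sum tax change of +$453 million shifts disposable income by −$453 million; first-round consumption changes by −c × ΔT = −0.679 × (+$453 million) = −$307.587 million.
Expenditure multiplier = 1/(1 − MPC) = 1/(1 − 0.679) = 1/0.321 ≈ 3.115.
The tax multiplier is −c × k ≈ −2.115, so ΔY = k × (−c·ΔT) = (−$307.587 million) / 0.321 ≈ −$958 million.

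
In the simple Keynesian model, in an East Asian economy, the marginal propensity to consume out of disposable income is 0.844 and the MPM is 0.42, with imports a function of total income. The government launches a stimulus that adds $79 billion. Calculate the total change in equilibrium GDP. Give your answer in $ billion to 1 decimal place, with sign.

Government-spending multiplier = 1/(1 − c + m) = 1/(1 − 0.844 + 0.42) = 1/0.576 ≈ 1.736.
ΔY = k × ΔG = (+$79 billion) / 0.576 ≈ +$137.2 billion.

+$137.2 billion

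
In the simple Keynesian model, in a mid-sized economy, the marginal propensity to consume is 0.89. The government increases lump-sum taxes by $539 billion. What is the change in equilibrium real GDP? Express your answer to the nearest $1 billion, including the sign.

−$4,361 billion

A lump-sum tax change of +$539 billion shifts disposable income by −$539 billion; first-round consumption changes by −c × ΔT = −0.89 × (+$539 billion) = −$479.71 billion.
Expenditure multiplier = 1/(1 − MPC) = 1/(1 − 0.89) = 1/0.11 ≈ 9.091.
The tax multiplier is −c × k ≈ −8.091, so ΔY = k × (−c·ΔT) = (−$479.71 billion) / 0.11 = −$4,361 billion.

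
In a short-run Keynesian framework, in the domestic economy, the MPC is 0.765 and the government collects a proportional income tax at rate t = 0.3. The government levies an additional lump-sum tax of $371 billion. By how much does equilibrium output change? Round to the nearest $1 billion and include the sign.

−$611 billion

A lump-sum tax change of +$371 billion shifts disposable income by −$371 billion; first-round consumption changes by −c × ΔT = −0.765 × (+$371 billion) = −$283.815 billion.
Expenditure multiplier = 1/(1 − c(1−t)) = 1/(1 − 0.765×0.7) = 1/0.4645 ≈ 2.153.
The tax multiplier is −c × k ≈ −1.647, so ΔY = k × (−c·ΔT) = (−$283.815 billion) / 0.4645 ≈ −$611 billion.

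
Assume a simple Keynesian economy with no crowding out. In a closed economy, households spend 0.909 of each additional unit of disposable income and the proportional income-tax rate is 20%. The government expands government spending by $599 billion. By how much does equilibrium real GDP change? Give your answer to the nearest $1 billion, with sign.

+$2,196 billion

Expenditure multiplier = 1/(1 − c(1−t)) = 1/(1 − 0.909×0.8) = 1/0.2728 ≈ 3.666.
ΔY = k × ΔG = (+$599 billion) / 0.2728 ≈ +$2,196 billion.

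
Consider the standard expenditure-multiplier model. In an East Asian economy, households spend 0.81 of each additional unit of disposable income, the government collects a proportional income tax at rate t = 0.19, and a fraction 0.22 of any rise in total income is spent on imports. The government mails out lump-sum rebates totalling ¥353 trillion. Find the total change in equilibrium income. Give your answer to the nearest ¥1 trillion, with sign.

A lump-sum tax change of −¥353 trillion shifts disposable income by +¥353 trillion; first-round consumption changes by −c × ΔT = −0.81 × (−¥353 trillion) = +¥285.93 trillion.
Expenditure multiplier = 1/(1 − c(1−t) + m) = 1/(1 − 0.81×0.81 + 0.22) = 1/0.5639 ≈ 1.773.
The tax multiplier is −c × k ≈ −1.436, so ΔY = k × (−c·ΔT) = (+¥285.93 trillion) / 0.5639 ≈ +¥507 trillion.

+¥507 trillion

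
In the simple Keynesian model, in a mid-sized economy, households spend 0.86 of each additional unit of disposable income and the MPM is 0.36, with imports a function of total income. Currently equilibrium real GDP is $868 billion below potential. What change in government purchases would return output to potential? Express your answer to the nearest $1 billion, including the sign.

+$434 billion

Spending multiplier = 1/(1 − c + m) = 1/(1 − 0.86 + 0.36) = 1/0.5 = 2.
Need ΔY = +$868 billion, so ΔG = ΔY/k = (+$868 billion) × 0.5 = +$434 billion.
The government should increase government purchases by $434 billion.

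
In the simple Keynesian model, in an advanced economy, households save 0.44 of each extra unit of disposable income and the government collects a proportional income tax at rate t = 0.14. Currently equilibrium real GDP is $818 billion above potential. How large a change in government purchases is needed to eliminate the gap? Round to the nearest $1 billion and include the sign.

−$424 billion

MPC = 1 − MPS = 1 − 0.44 = 0.56.
Spending multiplier = 1/(1 − c(1−t)) = 1/(1 − 0.56×0.86) = 1/0.5184 ≈ 1.929.
Need ΔY = −$818 billion, so ΔG = ΔY/k = (−$818 billion) × 0.5184 ≈ −$424 billion.
The government should cut government purchases by $424 billion.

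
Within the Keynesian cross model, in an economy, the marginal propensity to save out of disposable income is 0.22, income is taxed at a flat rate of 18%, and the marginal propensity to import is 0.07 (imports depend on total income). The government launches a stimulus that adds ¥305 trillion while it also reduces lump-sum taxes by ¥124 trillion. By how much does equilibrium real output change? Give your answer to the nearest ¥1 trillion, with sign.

MPC = 1 − MPS = 1 − 0.22 = 0.78.
Expenditure multiplier = 1/(1 − c(1−t) + m) = 1/(1 − 0.78×0.82 + 0.07) = 1/0.4304 ≈ 2.323.
ΔG contributes k·ΔG = (+¥305 trillion) / 0.4304 ≈ +¥708.6 trillion.
ΔT of −¥124 trillion changes first-round spending by −c·ΔT = +¥96.72 trillion, contributing k·(−c·ΔT) = (+¥96.72 trillion) / 0.4304 ≈ +¥224.7 trillion.
Net ΔY = k(ΔG − c·ΔT) = (+¥401.72 trillion) / 0.4304 ≈ +¥933 trillion.

+¥933 trillion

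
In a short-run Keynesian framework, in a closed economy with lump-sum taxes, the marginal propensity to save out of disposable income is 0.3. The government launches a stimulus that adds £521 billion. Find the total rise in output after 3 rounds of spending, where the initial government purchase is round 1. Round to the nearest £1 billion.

£1,141 billion

MPC = 1 − MPS = 1 − 0.3 = 0.7.
Round 1 adds ΔG = £521 billion; each later round is MPC = 0.7 times the previous.
After 3 rounds: 521 + 364.7 + 255.29 = ΔG·(1 − c^3)/(1 − c) = 521 × (1 − 0.343)/0.3 ≈ £1,141 billion.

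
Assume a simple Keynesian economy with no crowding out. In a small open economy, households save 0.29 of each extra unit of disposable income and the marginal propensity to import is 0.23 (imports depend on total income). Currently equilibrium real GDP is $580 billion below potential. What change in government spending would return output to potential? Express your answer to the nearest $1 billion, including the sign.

+$302 billion

MPC = 1 − MPS = 1 − 0.29 = 0.71.
Spending multiplier = 1/(1 − c + m) = 1/(1 − 0.71 + 0.23) = 1/0.52 ≈ 1.923.
Need ΔY = +$580 billion, so ΔG = ΔY/k = (+$580 billion) × 0.52 ≈ +$302 billion.
The government should increase government spending by $302 billion.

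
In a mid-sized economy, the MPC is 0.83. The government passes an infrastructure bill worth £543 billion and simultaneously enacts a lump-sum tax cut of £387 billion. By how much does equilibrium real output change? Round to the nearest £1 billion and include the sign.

Expenditure multiplier = 1/(1 − MPC) = 1/(1 − 0.83) = 1/0.17 ≈ 5.882.
ΔG contributes k·ΔG = (+£543 billion) / 0.17 ≈ +£3,194.1 billion.
ΔT of −£387 billion changes first-round spending by −c·ΔT = +£321.21 billion, contributing k·(−c·ΔT) = (+£321.21 billion) / 0.17 ≈ +£1,889.5 billion.
Net ΔY = k(ΔG − c·ΔT) = (+£864.21 billion) / 0.17 ≈ +£5,084 billion.

+£5,084 billion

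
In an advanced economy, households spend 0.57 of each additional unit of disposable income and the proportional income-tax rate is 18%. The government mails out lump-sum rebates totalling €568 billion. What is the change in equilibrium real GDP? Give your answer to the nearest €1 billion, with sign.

A lump-sum tax change of −€568 billion shifts disposable income by +€568 billion; first-round consumption changes by −c × ΔT = −0.57 × (−€568 billion) = +€323.76 billion.
Expenditure multiplier = 1/(1 − c(1−t)) = 1/(1 − 0.57×0.82) = 1/0.5326 ≈ 1.878.
The tax multiplier is −c × k ≈ −1.07, so ΔY = k × (−c·ΔT) = (+€323.76 billion) / 0.5326 ≈ +€608 billion.

+€608 billion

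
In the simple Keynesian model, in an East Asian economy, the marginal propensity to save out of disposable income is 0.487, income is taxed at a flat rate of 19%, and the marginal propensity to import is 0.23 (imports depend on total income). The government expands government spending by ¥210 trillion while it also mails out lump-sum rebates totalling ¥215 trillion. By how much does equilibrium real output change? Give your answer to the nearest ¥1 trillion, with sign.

+¥393 trillion

MPC = 1 − MPS = 1 − 0.487 = 0.513.
Expenditure multiplier = 1/(1 − c(1−t) + m) = 1/(1 − 0.513×0.81 + 0.23) = 1/0.81447 ≈ 1.228.
ΔG contributes k·ΔG = (+¥210 trillion) / 0.81447 ≈ +¥257.8 trillion.
ΔT of −¥215 trillion changes first-round spending by −c·ΔT = +¥110.295 trillion, contributing k·(−c·ΔT) = (+¥110.295 trillion) / 0.81447 ≈ +¥135.4 trillion.
Net ΔY = k(ΔG − c·ΔT) = (+¥320.295 trillion) / 0.81447 ≈ +¥393 trillion.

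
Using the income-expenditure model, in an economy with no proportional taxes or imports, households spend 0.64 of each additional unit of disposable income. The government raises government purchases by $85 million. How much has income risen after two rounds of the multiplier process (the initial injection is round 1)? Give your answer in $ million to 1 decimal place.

$139.4 million

Round 1 adds ΔG = $85 million; each later round is MPC = 0.64 times the previous.
After 2 rounds: 85 + 54.4 = ΔG·(1 − c^2)/(1 − c) = 85 × (1 − 0.4096)/0.36 = $139.4 million.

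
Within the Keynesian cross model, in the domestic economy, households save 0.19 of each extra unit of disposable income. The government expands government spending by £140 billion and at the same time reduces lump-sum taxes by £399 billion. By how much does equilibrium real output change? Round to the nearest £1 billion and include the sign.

MPC = 1 − MPS = 1 − 0.19 = 0.81.
Expenditure multiplier = 1/(1 − MPC) = 1/(1 − 0.81) = 1/0.19 ≈ 5.263.
ΔG contributes k·ΔG = (+£140 billion) / 0.19 ≈ +£736.8 billion.
ΔT of −£399 billion changes first-round spending by −c·ΔT = +£323.19 billion, contributing k·(−c·ΔT) = (+£323.19 billion) / 0.19 = +£1,701 billion.
Net ΔY = k(ΔG − c·ΔT) = (+£463.19 billion) / 0.19 ≈ +£2,438 billion.

+£2,438 billion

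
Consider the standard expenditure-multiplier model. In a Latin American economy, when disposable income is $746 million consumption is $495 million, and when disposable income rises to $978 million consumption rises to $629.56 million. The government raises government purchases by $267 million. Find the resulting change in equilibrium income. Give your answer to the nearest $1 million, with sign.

MPC = ΔC/ΔYd = (629.56 − 495)/(978 − 746) = 134.56/232 = 0.58.
Expenditure multiplier = 1/(1 − MPC) = 1/(1 − 0.58) = 1/0.42 ≈ 2.381.
ΔY = k × ΔG = (+$267 million) / 0.42 ≈ +$636 million.

+$636 million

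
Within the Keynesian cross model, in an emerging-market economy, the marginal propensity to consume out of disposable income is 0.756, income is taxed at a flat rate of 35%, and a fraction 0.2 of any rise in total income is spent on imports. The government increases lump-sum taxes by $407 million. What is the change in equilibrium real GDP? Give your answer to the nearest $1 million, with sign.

A lump-sum tax change of +$407 million shifts disposable income by −$407 million; first-round consumption changes by −c × ΔT = −0.756 × (+$407 million) = −$307.692 million.
Expenditure multiplier = 1/(1 − c(1−t) + m) = 1/(1 − 0.756×0.65 + 0.2) = 1/0.7086 ≈ 1.411.
The tax multiplier is −c × k ≈ −1.067, so ΔY = k × (−c·ΔT) = (−$307.692 million) / 0.7086 ≈ −$434 million.

−$434 million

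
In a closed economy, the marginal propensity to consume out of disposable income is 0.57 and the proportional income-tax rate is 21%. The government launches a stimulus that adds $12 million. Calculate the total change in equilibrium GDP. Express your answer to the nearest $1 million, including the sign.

+$22 million

Government-spending multiplier = 1/(1 − c(1−t)) = 1/(1 − 0.57×0.79) = 1/0.5497 ≈ 1.819.
ΔY = k × ΔG = (+$12 million) / 0.5497 ≈ +$22 million.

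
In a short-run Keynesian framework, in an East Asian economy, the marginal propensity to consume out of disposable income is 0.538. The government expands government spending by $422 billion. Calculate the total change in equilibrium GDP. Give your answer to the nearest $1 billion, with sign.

Expenditure multiplier = 1/(1 − MPC) = 1/(1 − 0.538) = 1/0.462 ≈ 2.165.
ΔY = k × ΔG = (+$422 billion) / 0.462 ≈ +$913 billion.

+$913 billion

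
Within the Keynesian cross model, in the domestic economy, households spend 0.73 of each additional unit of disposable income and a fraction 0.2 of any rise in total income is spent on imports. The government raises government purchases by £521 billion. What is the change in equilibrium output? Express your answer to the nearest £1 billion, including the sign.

Spending multiplier = 1/(1 − c + m) = 1/(1 − 0.73 + 0.2) = 1/0.47 ≈ 2.128.
ΔY = k × ΔG = (+£521 billion) / 0.47 ≈ +£1,109 billion.

+£1,109 billion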